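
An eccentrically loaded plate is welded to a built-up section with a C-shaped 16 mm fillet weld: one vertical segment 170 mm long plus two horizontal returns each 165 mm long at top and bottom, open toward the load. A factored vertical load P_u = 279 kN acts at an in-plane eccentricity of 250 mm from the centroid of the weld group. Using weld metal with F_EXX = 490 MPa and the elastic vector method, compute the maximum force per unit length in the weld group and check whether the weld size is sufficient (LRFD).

Total weld length L_w = 500 mm. Treat welds as unit-width lines.
Centroid: x̄ = 2×165×82.5 / 500 = 54.45 mm from the vertical weld.
Polar moment about centroid: J = I_x + I_y = [170³/12 + 2×165×85²] + [170×54.45² + 2(165³/12 + 165×28.05²)] = 4306000 mm³.
Direct shear f_v = P/L_w = 279×10³ / 500 = 558 N/mm (vertical).
Torsion M = P·e = 279×10³ × 250 = 69750000 N·mm.
Critical point at (x, y) = (110.5, 85) from centroid. f_tx = M·y/J = 1377 N/mm; f_ty = M·x/J = 1791 N/mm.
Resultant f_max = √[f_tx² + (f_v + f_ty)²] = √[1377² + (558 + 1791)²] = 2723 N/mm.
Capacity per unit length: φr_n = 0.75 × 0.6 × 490 × (0.707 × 16) = 2494 N/mm.
2723 > 2494 → NOT adequate.

f_max ≈ 2720 N/mm; NOT adequate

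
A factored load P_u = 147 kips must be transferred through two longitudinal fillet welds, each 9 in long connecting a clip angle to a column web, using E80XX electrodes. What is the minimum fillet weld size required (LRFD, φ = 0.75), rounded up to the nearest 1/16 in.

E80XX → F_EXX = 80 ksi.
Total weld length L = 18 in.
Required throat t_e = P_u / (φ × 0.6 F_EXX × L) = 147 / (0.75 × 0.6 × 80 × 18) = 0.2269 in.
Required leg w = t_e / 0.707 = 0.3209 in → use 3/8 in.

w = 3/8 in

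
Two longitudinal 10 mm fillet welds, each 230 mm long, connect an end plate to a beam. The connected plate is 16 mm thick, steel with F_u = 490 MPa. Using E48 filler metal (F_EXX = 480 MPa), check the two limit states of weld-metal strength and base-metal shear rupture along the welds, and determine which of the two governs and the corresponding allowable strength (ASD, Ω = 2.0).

R_n/Ω ≈ 468 kN (weld metal governs)

t_e = 0.707 × 10 = 7.07 mm; L = 460 mm.
Weld metal: R_n/Ω = (1/2.0) × 0.6 × 480 × 7.07 × 460 × 10⁻³ = 468.3 kN.
Base metal (shear rupture): R_n/Ω = (1/2.0) × 0.6 × 490 × 16 × 460 × 10⁻³ = 1082 kN.
Governing: weld metal.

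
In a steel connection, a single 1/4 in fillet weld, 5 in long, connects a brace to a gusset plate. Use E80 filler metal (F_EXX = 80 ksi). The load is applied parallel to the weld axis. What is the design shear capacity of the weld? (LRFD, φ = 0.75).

φR_n ≈ 31.8 kips

Effective throat t_e = 0.707 × 0.25 = 0.1767 in.
Total length L = 5 in; A_we = 0.1767 × 5 = 0.8837 in².
F_nw = 0.6 F_EXX = 0.6 × 80 = 48 ksi.
φR_n = 0.75 × 48 × 0.8837 = 31.81 kips.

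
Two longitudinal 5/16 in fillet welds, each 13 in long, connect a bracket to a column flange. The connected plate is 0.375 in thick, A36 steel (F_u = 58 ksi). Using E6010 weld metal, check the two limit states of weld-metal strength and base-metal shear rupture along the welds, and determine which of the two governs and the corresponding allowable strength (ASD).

R_n/Ω ≈ 103 kip (weld metal governs)

E60XX → F_EXX = 60 ksi.
t_e = 0.707 × 0.3125 = 0.2209 in; L = 26 in.
Weld metal: R_n/Ω = (1/2.0) × 0.6 × 60 × 0.2209 × 26 = 103.4 kip.
Base metal (shear rupture): R_n/Ω = (1/2.0) × 0.6 × 58 × 0.375 × 26 = 169.6 kip.
Governing: weld metal.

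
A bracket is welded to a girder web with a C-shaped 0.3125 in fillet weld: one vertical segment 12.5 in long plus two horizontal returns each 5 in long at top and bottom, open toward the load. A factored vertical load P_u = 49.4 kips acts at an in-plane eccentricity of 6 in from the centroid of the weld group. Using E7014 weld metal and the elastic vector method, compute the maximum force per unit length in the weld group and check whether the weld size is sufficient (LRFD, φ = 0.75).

f_max ≈ 5.1 kip/in; adequate

E70XX → F_EXX = 70 ksi.
Total weld length L_w = 22.5 in. Treat welds as unit-width lines.
Centroid: x̄ = 2×5×2.5 / 22.5 = 1.111 in from the vertical weld.
Polar moment about centroid: J = I_x + I_y = [12.5³/12 + 2×5×6.25²] + [12.5×1.111² + 2(5³/12 + 5×1.389²)] = 608.9 in³.
Direct shear f_v = P/L_w = 49.4 / 22.5 = 2.196 kip/in (vertical).
Torsion M = P·e = 49.4 × 6 = 296.4 kip·in.
Critical point at (x, y) = (3.889, 6.25) from centroid. f_tx = M·y/J = 3.042 kip/in; f_ty = M·x/J = 1.893 kip/in.
Resultant f_max = √[f_tx² + (f_v + f_ty)²] = √[3.042² + (2.196 + 1.893)²] = 5.096 kip/in.
Capacity per unit length: φr_n = 0.75 × 0.6 × 70 × (0.707 × 0.3125) = 6.96 kip/in.
5.096 ≤ 6.96 → adequate.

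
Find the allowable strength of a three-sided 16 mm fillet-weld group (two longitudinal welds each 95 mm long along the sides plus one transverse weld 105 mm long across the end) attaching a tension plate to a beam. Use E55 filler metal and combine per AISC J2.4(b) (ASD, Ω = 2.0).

E55XX → F_EXX = 550 MPa.
t_e = 0.707 × 16 = 11.31 mm.
R_nwl = 0.6 × 550 × 11.31 × 190 × 10⁻³ = 709.3 kN (longitudinal, 2 welds).
R_nwt = 0.6 × 550 × 11.31 × 105 × 10⁻³ = 392 kN (transverse, base value).
(i) R_nwl + R_nwt = 1101 kN; (ii) 0.85 R_nwl + 1.5 R_nwt = 1191 kN.
R_n = max = 1191 kN [governs: (ii)]; R_n/Ω = 595.4 kN.

R_n/Ω ≈ 595 kN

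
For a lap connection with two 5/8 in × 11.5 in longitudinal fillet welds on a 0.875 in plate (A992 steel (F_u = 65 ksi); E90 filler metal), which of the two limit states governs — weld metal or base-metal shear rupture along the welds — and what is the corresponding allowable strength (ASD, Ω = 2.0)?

E90XX → F_EXX = 90 ksi.
t_e = 0.707 × 0.625 = 0.4419 in; L = 23 in.
Weld metal: R_n/Ω = (1/2.0) × 0.6 × 90 × 0.4419 × 23 = 274.4 kips.
Base metal (shear rupture): R_n/Ω = (1/2.0) × 0.6 × 65 × 0.875 × 23 = 392.4 kips.
Governing: weld metal.

R_n/Ω ≈ 274 kips (weld metal governs)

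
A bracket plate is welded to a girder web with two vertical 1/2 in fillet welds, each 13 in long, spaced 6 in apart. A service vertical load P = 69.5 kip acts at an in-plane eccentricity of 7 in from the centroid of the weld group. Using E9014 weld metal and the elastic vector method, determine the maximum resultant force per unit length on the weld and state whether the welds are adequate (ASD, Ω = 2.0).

E90XX → F_EXX = 90 ksi.
Total weld length L_w = 26 in. Treat welds as unit-width lines.
Polar moment about centroid: J = 2[d³/12 + d(b/2)²] = 2[13³/12 + 13×3²] = 600.2 in³.
Direct shear f_v = P/L_w = 69.5 / 26 = 2.673 kip/in (vertical).
Torsion M = P·e = 69.5 × 7 = 486.5 kip·in.
Critical point at (x, y) = (3, 6.5) from centroid. f_tx = M·y/J = 5.269 kip/in; f_ty = M·x/J = 2.432 kip/in.
Resultant f_max = √[f_tx² + (f_v + f_ty)²] = √[5.269² + (2.673 + 2.432)²] = 7.336 kip/in.
Capacity per unit length: r_n/Ω = (1/2.0) × 0.6 × 90 × (0.707 × 0.5) = 9.544 kip/in.
7.336 ≤ 9.544 → adequate.

f_max ≈ 7.34 kip/in; adequate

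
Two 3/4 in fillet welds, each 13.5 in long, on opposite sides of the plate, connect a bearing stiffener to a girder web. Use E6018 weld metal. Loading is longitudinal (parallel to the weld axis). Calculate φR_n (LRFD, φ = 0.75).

φR_n ≈ 387 kip

E60XX → F_EXX = 60 ksi.
Effective throat t_e = 0.707 × 0.75 = 0.5302 in.
Total length L = 27 in; A_we = 0.5302 × 27 = 14.32 in².
F_nw = 0.6 F_EXX = 0.6 × 60 = 36 ksi.
φR_n = 0.75 × 36 × 14.32 = 386.6 kip.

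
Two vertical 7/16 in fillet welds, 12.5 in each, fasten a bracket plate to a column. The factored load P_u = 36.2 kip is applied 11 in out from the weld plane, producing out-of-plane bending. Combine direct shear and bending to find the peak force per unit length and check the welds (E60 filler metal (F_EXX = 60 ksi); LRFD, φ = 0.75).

L_w = 2 × 12.5 = 25 in; section modulus (unit throat) S = 2 × L²/6 = 52.08 in².
Direct shear f_v = P/L_w = 36.2/25 = 1.448 kip/in.
Moment M = P × e = 36.2 × 11 = 398.2 kip·in; bending f_b = M/S = 7.645 kip/in.
f_max = √(f_v² + f_b²) = √(1.448² + 7.645²) = 7.781 kip/in.
φr_n = 0.75 × 0.6 × 60 × (0.707 × 0.4375) = 8.351 kip/in → adequate.

f_max ≈ 7.78 kip/in; adequate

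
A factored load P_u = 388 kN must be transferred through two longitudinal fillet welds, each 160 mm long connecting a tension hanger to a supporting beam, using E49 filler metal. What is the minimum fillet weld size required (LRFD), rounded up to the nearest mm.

w = 8 mm

E49XX → F_EXX = 490 MPa.
Total weld length L = 320 mm.
Required throat t_e = P_u / (φ × 0.6 F_EXX × L) = 388 / (0.75 × 0.6 × 490 × 320 × 10⁻³) = 5.499 mm.
Required leg w = t_e / 0.707 = 7.778 mm → use 8 mm.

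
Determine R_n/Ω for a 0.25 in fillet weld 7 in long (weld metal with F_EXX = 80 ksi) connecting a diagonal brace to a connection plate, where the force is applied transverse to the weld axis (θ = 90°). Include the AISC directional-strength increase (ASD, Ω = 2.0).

t_e = 0.707 × 0.25 = 0.1767 in; A_we = 0.1767 × 7 = 1.237 in².
Directional factor: 1.0 + 0.5 sin^1.5(90°) = 1.5.
F_nw = 0.6 × 80 × 1.5 = 72 ksi.
R_n/Ω = (72 × 1.237) / 2.0 = 44.54 kips.

R_n/Ω ≈ 44.5 kips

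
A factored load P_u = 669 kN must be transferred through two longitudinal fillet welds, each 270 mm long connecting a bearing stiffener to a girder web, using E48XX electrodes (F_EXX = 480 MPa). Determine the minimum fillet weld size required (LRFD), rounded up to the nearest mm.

Total weld length L = 540 mm.
Required throat t_e = P_u / (φ × 0.6 F_EXX × L) = 669 / (0.75 × 0.6 × 480 × 540 × 10⁻³) = 5.736 mm.
Required leg w = t_e / 0.707 = 8.113 mm → use 9 mm.

w = 9 mm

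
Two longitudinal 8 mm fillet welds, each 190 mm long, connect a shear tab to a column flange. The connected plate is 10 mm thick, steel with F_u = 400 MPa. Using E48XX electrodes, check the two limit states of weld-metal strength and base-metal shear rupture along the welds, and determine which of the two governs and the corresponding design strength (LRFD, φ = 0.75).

φR_n ≈ 464 kN (weld metal governs)

E48XX → F_EXX = 480 MPa.
t_e = 0.707 × 8 = 5.656 mm; L = 380 mm.
Weld metal: φR_n = 0.75 × 0.6 × 480 × 5.656 × 380 × 10⁻³ = 464.2 kN.
Base metal (shear rupture): φR_n = 0.75 × 0.6 × 400 × 10 × 380 × 10⁻³ = 684 kN.
Governing: weld metal.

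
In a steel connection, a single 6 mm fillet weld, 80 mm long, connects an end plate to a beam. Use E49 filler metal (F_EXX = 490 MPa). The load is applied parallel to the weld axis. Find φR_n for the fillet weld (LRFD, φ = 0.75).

Effective throat t_e = 0.707 × 6 = 4.242 mm.
Total length L = 80 mm; A_we = 4.242 × 80 = 339.4 mm².
F_nw = 0.6 F_EXX = 0.6 × 490 = 294 MPa.
φR_n = 0.75 × 294 × 339.4 × 10⁻³ = 74.83 kN.

φR_n ≈ 74.8 kN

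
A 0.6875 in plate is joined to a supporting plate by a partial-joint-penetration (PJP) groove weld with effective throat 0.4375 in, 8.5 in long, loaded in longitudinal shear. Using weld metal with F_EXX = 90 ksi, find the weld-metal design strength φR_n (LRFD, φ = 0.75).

Effective throat (given) t_e = 0.4375 in.
A_we = 0.4375 × 8.5 = 3.719 in².
F_nw = 0.6 F_EXX = 54 ksi.
φR_n = 0.75 × 54 × 3.719 = 150.6 kip.

φR_n ≈ 151 kip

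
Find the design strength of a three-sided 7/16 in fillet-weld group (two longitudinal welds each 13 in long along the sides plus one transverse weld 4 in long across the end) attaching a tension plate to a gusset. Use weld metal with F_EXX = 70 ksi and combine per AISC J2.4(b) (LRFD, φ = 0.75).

φR_n ≈ 292 kip

t_e = 0.707 × 0.4375 = 0.3093 in.
R_nwl = 0.6 × 70 × 0.3093 × 26 = 337.8 kip (longitudinal, 2 welds).
R_nwt = 0.6 × 70 × 0.3093 × 4 = 51.96 kip (transverse, base value).
(i) R_nwl + R_nwt = 389.7 kip; (ii) 0.85 R_nwl + 1.5 R_nwt = 365.1 kip.
R_n = max = 389.7 kip [governs: (i)]; φR_n = 292.3 kip.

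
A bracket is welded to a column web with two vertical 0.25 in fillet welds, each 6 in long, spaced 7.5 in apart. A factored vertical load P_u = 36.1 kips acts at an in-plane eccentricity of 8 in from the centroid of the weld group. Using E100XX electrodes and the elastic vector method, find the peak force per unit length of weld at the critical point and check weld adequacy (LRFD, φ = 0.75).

f_max ≈ 9.31 kip/in; NOT adequate

E100XX → F_EXX = 100 ksi.
Total weld length L_w = 12 in. Treat welds as unit-width lines.
Polar moment about centroid: J = 2[d³/12 + d(b/2)²] = 2[6³/12 + 6×3.75²] = 204.8 in³.
Direct shear f_v = P/L_w = 36.1 / 12 = 3.008 kip/in (vertical).
Torsion M = P·e = 36.1 × 8 = 288.8 kip·in.
Critical point at (x, y) = (3.75, 3) from centroid. f_tx = M·y/J = 4.232 kip/in; f_ty = M·x/J = 5.289 kip/in.
Resultant f_max = √[f_tx² + (f_v + f_ty)²] = √[4.232² + (3.008 + 5.289)²] = 9.314 kip/in.
Capacity per unit length: φr_n = 0.75 × 0.6 × 100 × (0.707 × 0.25) = 7.954 kip/in.
9.314 > 7.954 → NOT adequate.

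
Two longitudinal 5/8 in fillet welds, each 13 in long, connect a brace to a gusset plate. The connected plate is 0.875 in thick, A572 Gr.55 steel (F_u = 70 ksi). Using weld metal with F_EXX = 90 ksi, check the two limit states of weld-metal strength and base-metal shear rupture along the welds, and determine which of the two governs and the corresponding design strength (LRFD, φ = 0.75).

φR_n ≈ 465 kips (weld metal governs)

t_e = 0.707 × 0.625 = 0.4419 in; L = 26 in.
Weld metal: φR_n = 0.75 × 0.6 × 90 × 0.4419 × 26 = 465.3 kips.
Base metal (shear rupture): φR_n = 0.75 × 0.6 × 70 × 0.875 × 26 = 716.6 kips.
Governing: weld metal.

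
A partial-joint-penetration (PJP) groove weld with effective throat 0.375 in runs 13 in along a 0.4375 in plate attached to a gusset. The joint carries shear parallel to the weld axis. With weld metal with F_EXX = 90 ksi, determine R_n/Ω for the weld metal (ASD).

R_n/Ω ≈ 132 kips

Effective throat (given) t_e = 0.375 in.
A_we = 0.375 × 13 = 4.875 in².
F_nw = 0.6 F_EXX = 54 ksi.
R_n/Ω = (54 × 4.875) / 2.0 = 131.6 kips.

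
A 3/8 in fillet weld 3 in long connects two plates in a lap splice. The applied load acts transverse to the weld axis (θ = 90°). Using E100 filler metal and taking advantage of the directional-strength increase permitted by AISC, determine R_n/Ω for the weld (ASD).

E100XX → F_EXX = 100 ksi.
t_e = 0.707 × 0.375 = 0.2651 in; A_we = 0.2651 × 3 = 0.7954 in².
Directional factor: 1.0 + 0.5 sin^1.5(90°) = 1.5.
F_nw = 0.6 × 100 × 1.5 = 90 ksi.
R_n/Ω = (90 × 0.7954) / 2.0 = 35.79 kip.

R_n/Ω ≈ 35.8 kip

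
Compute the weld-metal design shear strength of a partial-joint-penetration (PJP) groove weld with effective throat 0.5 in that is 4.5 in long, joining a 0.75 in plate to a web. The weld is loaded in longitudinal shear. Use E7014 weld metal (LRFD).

E70XX → F_EXX = 70 ksi.
Effective throat (given) t_e = 0.5 in.
A_we = 0.5 × 4.5 = 2.25 in².
F_nw = 0.6 F_EXX = 42 ksi.
φR_n = 0.75 × 42 × 2.25 = 70.88 kips.

φR_n ≈ 70.9 kips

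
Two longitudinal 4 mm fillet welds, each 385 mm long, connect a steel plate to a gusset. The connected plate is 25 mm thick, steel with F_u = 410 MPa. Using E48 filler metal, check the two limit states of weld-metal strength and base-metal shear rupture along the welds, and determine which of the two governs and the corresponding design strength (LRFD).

E48XX → F_EXX = 480 MPa.
t_e = 0.707 × 4 = 2.828 mm; L = 770 mm.
Weld metal: φR_n = 0.75 × 0.6 × 480 × 2.828 × 770 × 10⁻³ = 470.4 kN.
Base metal (shear rupture): φR_n = 0.75 × 0.6 × 410 × 25 × 770 × 10⁻³ = 3552 kN.
Governing: weld metal.

φR_n ≈ 470 kN (weld metal governs)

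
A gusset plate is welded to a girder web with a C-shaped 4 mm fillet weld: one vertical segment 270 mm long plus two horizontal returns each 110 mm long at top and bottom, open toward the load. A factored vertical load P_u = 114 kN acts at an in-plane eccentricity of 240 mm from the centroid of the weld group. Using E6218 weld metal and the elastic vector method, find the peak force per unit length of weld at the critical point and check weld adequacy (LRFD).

E62XX → F_EXX = 620 MPa.
Total weld length L_w = 490 mm. Treat welds as unit-width lines.
Centroid: x̄ = 2×110×55 / 490 = 24.69 mm from the vertical weld.
Polar moment about centroid: J = I_x + I_y = [270³/12 + 2×110×135²] + [270×24.69² + 2(110³/12 + 110×30.31²)] = 6238000 mm³.
Direct shear f_v = P/L_w = 114×10³ / 490 = 232.7 N/mm (vertical).
Torsion M = P·e = 114×10³ × 240 = 27360000 N·mm.
Critical point at (x, y) = (85.31, 135) from centroid. f_tx = M·y/J = 592.1 N/mm; f_ty = M·x/J = 374.1 N/mm.
Resultant f_max = √[f_tx² + (f_v + f_ty)²] = √[592.1² + (232.7 + 374.1)²] = 847.8 N/mm.
Capacity per unit length: φr_n = 0.75 × 0.6 × 620 × (0.707 × 4) = 789 N/mm.
847.8 > 789 → NOT adequate.

f_max ≈ 848 N/mm; NOT adequate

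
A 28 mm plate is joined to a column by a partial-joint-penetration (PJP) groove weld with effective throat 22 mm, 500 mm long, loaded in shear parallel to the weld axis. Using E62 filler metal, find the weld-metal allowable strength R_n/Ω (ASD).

R_n/Ω ≈ 2050 kN

E62XX → F_EXX = 620 MPa.
Effective throat (given) t_e = 22 mm.
A_we = 22 × 500 = 11000 mm².
F_nw = 0.6 F_EXX = 372 MPa.
R_n/Ω = (372 × 11000) / 2.0 × 10⁻³ = 2046 kN.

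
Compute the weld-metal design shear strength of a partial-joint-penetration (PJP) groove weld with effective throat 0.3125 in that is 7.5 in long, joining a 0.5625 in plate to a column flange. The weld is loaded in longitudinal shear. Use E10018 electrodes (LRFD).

E100XX → F_EXX = 100 ksi.
Effective throat (given) t_e = 0.3125 in.
A_we = 0.3125 × 7.5 = 2.344 in².
F_nw = 0.6 F_EXX = 60 ksi.
φR_n = 0.75 × 60 × 2.344 = 105.5 kip.

φR_n ≈ 105 kip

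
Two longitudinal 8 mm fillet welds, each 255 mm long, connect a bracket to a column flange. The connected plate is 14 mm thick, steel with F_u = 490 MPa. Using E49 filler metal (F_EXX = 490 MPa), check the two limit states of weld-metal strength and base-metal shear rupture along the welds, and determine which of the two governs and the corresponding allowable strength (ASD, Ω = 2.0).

R_n/Ω ≈ 424 kN (weld metal governs)

t_e = 0.707 × 8 = 5.656 mm; L = 510 mm.
Weld metal: R_n/Ω = (1/2.0) × 0.6 × 490 × 5.656 × 510 × 10⁻³ = 424 kN.
Base metal (shear rupture): R_n/Ω = (1/2.0) × 0.6 × 490 × 14 × 510 × 10⁻³ = 1050 kN.
Governing: weld metal.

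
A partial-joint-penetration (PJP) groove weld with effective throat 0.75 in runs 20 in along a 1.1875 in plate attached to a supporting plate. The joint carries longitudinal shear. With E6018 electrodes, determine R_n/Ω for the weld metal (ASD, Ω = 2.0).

R_n/Ω ≈ 270 kip

E60XX → F_EXX = 60 ksi.
Effective throat (given) t_e = 0.75 in.
A_we = 0.75 × 20 = 15 in².
F_nw = 0.6 F_EXX = 36 ksi.
R_n/Ω = (36 × 15) / 2.0 = 270 kip.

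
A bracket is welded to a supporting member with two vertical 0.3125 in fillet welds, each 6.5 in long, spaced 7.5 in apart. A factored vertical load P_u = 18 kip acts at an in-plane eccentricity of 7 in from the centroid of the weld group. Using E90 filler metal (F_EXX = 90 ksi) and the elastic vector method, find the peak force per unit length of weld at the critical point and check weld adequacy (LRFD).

Total weld length L_w = 13 in. Treat welds as unit-width lines.
Polar moment about centroid: J = 2[d³/12 + d(b/2)²] = 2[6.5³/12 + 6.5×3.75²] = 228.6 in³.
Direct shear f_v = P/L_w = 18 / 13 = 1.385 kip/in (vertical).
Torsion M = P·e = 18 × 7 = 126 kip·in.
Critical point at (x, y) = (3.75, 3.25) from centroid. f_tx = M·y/J = 1.791 kip/in; f_ty = M·x/J = 2.067 kip/in.
Resultant f_max = √[f_tx² + (f_v + f_ty)²] = √[1.791² + (1.385 + 2.067)²] = 3.889 kip/in.
Capacity per unit length: φr_n = 0.75 × 0.6 × 90 × (0.707 × 0.3125) = 8.948 kip/in.
3.889 ≤ 8.948 → adequate.

f_max ≈ 3.89 kip/in; adequate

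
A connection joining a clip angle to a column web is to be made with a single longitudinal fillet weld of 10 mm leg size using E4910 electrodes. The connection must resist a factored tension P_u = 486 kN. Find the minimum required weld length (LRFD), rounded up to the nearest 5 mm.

E49XX → F_EXX = 490 MPa.
Throat t_e = 0.707 × 10 = 7.07 mm.
φr_n = 0.75 × 0.6 × 490 × 7.07 × 10⁻³ = 1.559 kN/mm.
L_req = P_u / φr_n = 486 / 1.559 = 311.8 mm total.
Round up → use L = 315 mm.

L = 315 mm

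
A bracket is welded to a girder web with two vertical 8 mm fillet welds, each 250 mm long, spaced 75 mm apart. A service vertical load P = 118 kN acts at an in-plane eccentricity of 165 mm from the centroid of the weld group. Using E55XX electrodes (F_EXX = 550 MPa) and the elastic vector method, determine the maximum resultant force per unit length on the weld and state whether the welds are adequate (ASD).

f_max ≈ 866 N/mm; adequate

Total weld length L_w = 500 mm. Treat welds as unit-width lines.
Polar moment about centroid: J = 2[d³/12 + d(b/2)²] = 2[250³/12 + 250×37.5²] = 3307000 mm³.
Direct shear f_v = P/L_w = 118×10³ / 500 = 236 N/mm (vertical).
Torsion M = P·e = 118×10³ × 165 = 19470000 N·mm.
Critical point at (x, y) = (37.5, 125) from centroid. f_tx = M·y/J = 735.9 N/mm; f_ty = M·x/J = 220.8 N/mm.
Resultant f_max = √[f_tx² + (f_v + f_ty)²] = √[735.9² + (236 + 220.8)²] = 866.1 N/mm.
Capacity per unit length: r_n/Ω = (1/2.0) × 0.6 × 550 × (0.707 × 8) = 933.2 N/mm.
866.1 ≤ 933.2 → adequate.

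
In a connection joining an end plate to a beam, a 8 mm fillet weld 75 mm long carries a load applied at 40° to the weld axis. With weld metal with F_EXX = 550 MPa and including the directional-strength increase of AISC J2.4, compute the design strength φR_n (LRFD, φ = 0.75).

t_e = 0.707 × 8 = 5.656 mm; A_we = 5.656 × 75 = 424.2 mm².
Directional factor: 1.0 + 0.5 sin^1.5(40°) = 1.258.
F_nw = 0.6 × 550 × 1.258 = 415 MPa.
φR_n = 0.75 × 415 × 424.2 × 10⁻³ = 132 kN.

φR_n ≈ 132 kN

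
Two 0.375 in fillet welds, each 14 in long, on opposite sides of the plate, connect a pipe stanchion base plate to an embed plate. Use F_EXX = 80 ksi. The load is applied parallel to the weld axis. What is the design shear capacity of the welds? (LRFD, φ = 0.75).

φR_n ≈ 267 kip

Effective throat t_e = 0.707 × 0.375 = 0.2651 in.
Total length L = 28 in; A_we = 0.2651 × 28 = 7.423 in².
F_nw = 0.6 F_EXX = 0.6 × 80 = 48 ksi.
φR_n = 0.75 × 48 × 7.423 = 267.2 kip.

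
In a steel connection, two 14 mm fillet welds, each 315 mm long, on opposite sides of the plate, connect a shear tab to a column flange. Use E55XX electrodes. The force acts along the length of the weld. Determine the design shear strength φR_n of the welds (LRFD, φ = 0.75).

φR_n ≈ 1540 kN

E55XX → F_EXX = 550 MPa.
Effective throat t_e = 0.707 × 14 = 9.898 mm.
Total length L = 630 mm; A_we = 9.898 × 630 = 6236 mm².
F_nw = 0.6 F_EXX = 0.6 × 550 = 330 MPa.
φR_n = 0.75 × 330 × 6236 × 10⁻³ = 1543 kN.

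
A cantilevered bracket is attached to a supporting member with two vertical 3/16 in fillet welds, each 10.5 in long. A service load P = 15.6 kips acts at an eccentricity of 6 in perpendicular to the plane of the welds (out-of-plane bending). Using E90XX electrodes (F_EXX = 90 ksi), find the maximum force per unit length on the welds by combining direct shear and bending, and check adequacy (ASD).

f_max ≈ 2.65 kip/in; adequate

L_w = 2 × 10.5 = 21 in; section modulus (unit throat) S = 2 × L²/6 = 36.75 in².
Direct shear f_v = P/L_w = 15.6/21 = 0.7429 kip/in.
Moment M = P × e = 15.6 × 6 = 93.6 kip·in; bending f_b = M/S = 2.547 kip/in.
f_max = √(f_v² + f_b²) = √(0.7429² + 2.547²) = 2.653 kip/in.
r_n/Ω = (1/2.0) × 0.6 × 90 × (0.707 × 0.1875) = 3.579 kip/in → adequate.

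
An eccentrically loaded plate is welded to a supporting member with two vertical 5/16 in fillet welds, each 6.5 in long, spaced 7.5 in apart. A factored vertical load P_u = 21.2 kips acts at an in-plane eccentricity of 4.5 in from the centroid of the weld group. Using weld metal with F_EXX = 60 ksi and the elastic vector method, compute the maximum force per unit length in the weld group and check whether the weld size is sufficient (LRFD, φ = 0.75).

f_max ≈ 3.47 kip/in; adequate

Total weld length L_w = 13 in. Treat welds as unit-width lines.
Polar moment about centroid: J = 2[d³/12 + d(b/2)²] = 2[6.5³/12 + 6.5×3.75²] = 228.6 in³.
Direct shear f_v = P/L_w = 21.2 / 13 = 1.631 kip/in (vertical).
Torsion M = P·e = 21.2 × 4.5 = 95.4 kip·in.
Critical point at (x, y) = (3.75, 3.25) from centroid. f_tx = M·y/J = 1.356 kip/in; f_ty = M·x/J = 1.565 kip/in.
Resultant f_max = √[f_tx² + (f_v + f_ty)²] = √[1.356² + (1.631 + 1.565)²] = 3.472 kip/in.
Capacity per unit length: φr_n = 0.75 × 0.6 × 60 × (0.707 × 0.3125) = 5.965 kip/in.
3.472 ≤ 5.965 → adequate.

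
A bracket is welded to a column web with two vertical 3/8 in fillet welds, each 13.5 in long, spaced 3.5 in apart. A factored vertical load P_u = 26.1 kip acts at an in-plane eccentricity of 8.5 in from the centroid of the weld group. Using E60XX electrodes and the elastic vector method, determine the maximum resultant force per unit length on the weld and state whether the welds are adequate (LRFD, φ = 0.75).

f_max ≈ 3.51 kip/in; adequate

E60XX → F_EXX = 60 ksi.
Total weld length L_w = 27 in. Treat welds as unit-width lines.
Polar moment about centroid: J = 2[d³/12 + d(b/2)²] = 2[13.5³/12 + 13.5×1.75²] = 492.8 in³.
Direct shear f_v = P/L_w = 26.1 / 27 = 0.9667 kip/in (vertical).
Torsion M = P·e = 26.1 × 8.5 = 221.85 kip·in.
Critical point at (x, y) = (1.75, 6.75) from centroid. f_tx = M·y/J = 3.039 kip/in; f_ty = M·x/J = 0.7879 kip/in.
Resultant f_max = √[f_tx² + (f_v + f_ty)²] = √[3.039² + (0.9667 + 0.7879)²] = 3.509 kip/in.
Capacity per unit length: φr_n = 0.75 × 0.6 × 60 × (0.707 × 0.375) = 7.158 kip/in.
3.509 ≤ 7.158 → adequate.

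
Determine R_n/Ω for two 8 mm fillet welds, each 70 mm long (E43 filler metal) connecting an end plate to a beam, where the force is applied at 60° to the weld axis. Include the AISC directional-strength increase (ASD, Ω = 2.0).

E43XX → F_EXX = 430 MPa.
t_e = 0.707 × 8 = 5.656 mm; A_we = 5.656 × 140 = 791.8 mm².
Directional factor: 1.0 + 0.5 sin^1.5(60°) = 1.403.
F_nw = 0.6 × 430 × 1.403 = 362 MPa.
R_n/Ω = (362 × 791.8) / 2.0 × 10⁻³ = 143.3 kN.

R_n/Ω ≈ 143 kN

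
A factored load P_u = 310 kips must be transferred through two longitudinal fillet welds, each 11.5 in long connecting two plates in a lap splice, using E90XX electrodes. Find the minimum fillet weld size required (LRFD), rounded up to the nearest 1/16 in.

w = 1/2 in

E90XX → F_EXX = 90 ksi.
Total weld length L = 23 in.
Required throat t_e = P_u / (φ × 0.6 F_EXX × L) = 310 / (0.75 × 0.6 × 90 × 23) = 0.3328 in.
Required leg w = t_e / 0.707 = 0.4707 in → use 1/2 in.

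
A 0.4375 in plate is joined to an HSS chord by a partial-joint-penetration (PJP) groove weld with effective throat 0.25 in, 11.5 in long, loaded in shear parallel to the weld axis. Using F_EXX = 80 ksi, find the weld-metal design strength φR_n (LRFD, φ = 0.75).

φR_n ≈ 104 kips

Effective throat (given) t_e = 0.25 in.
A_we = 0.25 × 11.5 = 2.875 in².
F_nw = 0.6 F_EXX = 48 ksi.
φR_n = 0.75 × 48 × 2.875 = 103.5 kips.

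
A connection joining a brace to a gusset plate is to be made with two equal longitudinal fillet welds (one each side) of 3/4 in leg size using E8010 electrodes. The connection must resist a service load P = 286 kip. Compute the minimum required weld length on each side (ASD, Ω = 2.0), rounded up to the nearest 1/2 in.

E80XX → F_EXX = 80 ksi.
Throat t_e = 0.707 × 0.75 = 0.5302 in.
r_n/Ω = (0.6 × 80 × 0.5302) / 2.0 = 12.73 kip/in.
L_req = P / (r_n/Ω) = 286 / 12.73 = 22.47 in total.
Per side: 22.47 / 2 = 11.24 in.
Round up → use L = 11.5 in on each side.

L = 11.5 in on each side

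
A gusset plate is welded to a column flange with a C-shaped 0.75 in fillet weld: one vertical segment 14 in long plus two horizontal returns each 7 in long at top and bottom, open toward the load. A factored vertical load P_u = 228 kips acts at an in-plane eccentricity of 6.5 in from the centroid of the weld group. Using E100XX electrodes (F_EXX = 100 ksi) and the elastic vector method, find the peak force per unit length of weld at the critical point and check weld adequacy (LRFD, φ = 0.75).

Total weld length L_w = 28 in. Treat welds as unit-width lines.
Centroid: x̄ = 2×7×3.5 / 28 = 1.75 in from the vertical weld.
Polar moment about centroid: J = I_x + I_y = [14³/12 + 2×7×7²] + [14×1.75² + 2(7³/12 + 7×1.75²)] = 1058 in³.
Direct shear f_v = P/L_w = 228 / 28 = 8.143 kip/in (vertical).
Torsion M = P·e = 228 × 6.5 = 1482 kip·in.
Critical point at (x, y) = (5.25, 7) from centroid. f_tx = M·y/J = 9.809 kip/in; f_ty = M·x/J = 7.357 kip/in.
Resultant f_max = √[f_tx² + (f_v + f_ty)²] = √[9.809² + (8.143 + 7.357)²] = 18.34 kip/in.
Capacity per unit length: φr_n = 0.75 × 0.6 × 100 × (0.707 × 0.75) = 23.86 kip/in.
18.34 ≤ 23.86 → adequate.

f_max ≈ 18.3 kip/in; adequate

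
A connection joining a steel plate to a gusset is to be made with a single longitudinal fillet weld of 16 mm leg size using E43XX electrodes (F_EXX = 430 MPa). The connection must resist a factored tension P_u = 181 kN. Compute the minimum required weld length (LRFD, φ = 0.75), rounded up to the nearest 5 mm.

Throat t_e = 0.707 × 16 = 11.31 mm.
φr_n = 0.75 × 0.6 × 430 × 11.31 × 10⁻³ = 2.189 kN/mm.
L_req = P_u / φr_n = 181 / 2.189 = 82.69 mm total.
Round up → use L = 85 mm.

L = 85 mm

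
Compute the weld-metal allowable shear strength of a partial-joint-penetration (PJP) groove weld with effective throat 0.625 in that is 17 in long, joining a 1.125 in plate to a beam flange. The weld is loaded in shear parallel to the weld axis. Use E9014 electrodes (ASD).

R_n/Ω ≈ 287 kips

E90XX → F_EXX = 90 ksi.
Effective throat (given) t_e = 0.625 in.
A_we = 0.625 × 17 = 10.62 in².
F_nw = 0.6 F_EXX = 54 ksi.
R_n/Ω = (54 × 10.62) / 2.0 = 286.9 kips.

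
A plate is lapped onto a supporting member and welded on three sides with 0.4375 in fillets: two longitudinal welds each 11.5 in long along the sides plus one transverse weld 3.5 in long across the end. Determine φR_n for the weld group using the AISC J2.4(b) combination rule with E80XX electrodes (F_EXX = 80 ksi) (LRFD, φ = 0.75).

t_e = 0.707 × 0.4375 = 0.3093 in.
R_nwl = 0.6 × 80 × 0.3093 × 23 = 341.5 kip (longitudinal, 2 welds).
R_nwt = 0.6 × 80 × 0.3093 × 3.5 = 51.96 kip (transverse, base value).
(i) R_nwl + R_nwt = 393.4 kip; (ii) 0.85 R_nwl + 1.5 R_nwt = 368.2 kip.
R_n = max = 393.4 kip [governs: (i)]; φR_n = 295.1 kip.

φR_n ≈ 295 kip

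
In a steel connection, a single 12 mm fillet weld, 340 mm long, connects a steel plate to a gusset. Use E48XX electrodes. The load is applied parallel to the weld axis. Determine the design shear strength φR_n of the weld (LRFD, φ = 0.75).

φR_n ≈ 623 kN

E48XX → F_EXX = 480 MPa.
Effective throat t_e = 0.707 × 12 = 8.484 mm.
Total length L = 340 mm; A_we = 8.484 × 340 = 2885 mm².
F_nw = 0.6 F_EXX = 0.6 × 480 = 288 MPa.
φR_n = 0.75 × 288 × 2885 × 10⁻³ = 623.1 kN.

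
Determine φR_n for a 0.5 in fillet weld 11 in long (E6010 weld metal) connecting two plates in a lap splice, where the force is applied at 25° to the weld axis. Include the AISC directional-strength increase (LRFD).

φR_n ≈ 119 kip

E60XX → F_EXX = 60 ksi.
t_e = 0.707 × 0.5 = 0.3535 in; A_we = 0.3535 × 11 = 3.888 in².
Directional factor: 1.0 + 0.5 sin^1.5(25°) = 1.137.
F_nw = 0.6 × 60 × 1.137 = 40.95 ksi.
φR_n = 0.75 × 40.95 × 3.888 = 119.4 kip.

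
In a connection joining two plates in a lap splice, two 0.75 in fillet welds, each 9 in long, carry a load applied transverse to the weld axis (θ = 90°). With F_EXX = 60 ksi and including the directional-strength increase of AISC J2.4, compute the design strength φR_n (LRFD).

φR_n ≈ 387 kips

t_e = 0.707 × 0.75 = 0.5302 in; A_we = 0.5302 × 18 = 9.544 in².
Directional factor: 1.0 + 0.5 sin^1.5(90°) = 1.5.
F_nw = 0.6 × 60 × 1.5 = 54 ksi.
φR_n = 0.75 × 54 × 9.544 = 386.6 kips.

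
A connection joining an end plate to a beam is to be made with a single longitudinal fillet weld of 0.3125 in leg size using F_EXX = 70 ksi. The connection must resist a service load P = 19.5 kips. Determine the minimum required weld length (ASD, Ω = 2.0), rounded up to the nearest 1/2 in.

Throat t_e = 0.707 × 0.3125 = 0.2209 in.
r_n/Ω = (0.6 × 70 × 0.2209) / 2.0 = 4.64 kip/in.
L_req = P / (r_n/Ω) = 19.5 / 4.64 = 4.203 in total.
Round up → use L = 4.5 in.

L = 4.5 in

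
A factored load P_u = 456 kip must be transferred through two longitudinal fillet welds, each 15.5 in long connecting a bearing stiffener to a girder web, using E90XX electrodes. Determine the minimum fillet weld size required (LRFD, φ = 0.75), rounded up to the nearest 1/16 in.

w = 9/16 in

E90XX → F_EXX = 90 ksi.
Total weld length L = 31 in.
Required throat t_e = P_u / (φ × 0.6 F_EXX × L) = 456 / (0.75 × 0.6 × 90 × 31) = 0.3632 in.
Required leg w = t_e / 0.707 = 0.5137 in → use 9/16 in.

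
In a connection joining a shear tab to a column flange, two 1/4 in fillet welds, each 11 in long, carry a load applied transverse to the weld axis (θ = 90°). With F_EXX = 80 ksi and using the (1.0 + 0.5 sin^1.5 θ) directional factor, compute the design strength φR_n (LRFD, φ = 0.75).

φR_n ≈ 210 kips

t_e = 0.707 × 0.25 = 0.1767 in; A_we = 0.1767 × 22 = 3.888 in².
Directional factor: 1.0 + 0.5 sin^1.5(90°) = 1.5.
F_nw = 0.6 × 80 × 1.5 = 72 ksi.
φR_n = 0.75 × 72 × 3.888 = 210 kips.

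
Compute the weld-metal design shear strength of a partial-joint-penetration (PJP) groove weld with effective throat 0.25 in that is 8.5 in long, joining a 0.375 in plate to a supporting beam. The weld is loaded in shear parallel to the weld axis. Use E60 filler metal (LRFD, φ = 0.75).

E60XX → F_EXX = 60 ksi.
Effective throat (given) t_e = 0.25 in.
A_we = 0.25 × 8.5 = 2.125 in².
F_nw = 0.6 F_EXX = 36 ksi.
φR_n = 0.75 × 36 × 2.125 = 57.38 kips.

φR_n ≈ 57.4 kips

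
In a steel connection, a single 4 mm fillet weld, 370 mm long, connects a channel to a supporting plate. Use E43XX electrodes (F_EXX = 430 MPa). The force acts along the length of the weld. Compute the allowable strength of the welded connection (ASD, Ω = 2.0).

R_n/Ω ≈ 135 kN

Effective throat t_e = 0.707 × 4 = 2.828 mm.
Total length L = 370 mm; A_we = 2.828 × 370 = 1046 mm².
F_nw = 0.6 F_EXX = 0.6 × 430 = 258 MPa.
R_n = 258 × 1046 × 10⁻³ = 270 kN; R_n/Ω = 270/2.0 = 135 kN.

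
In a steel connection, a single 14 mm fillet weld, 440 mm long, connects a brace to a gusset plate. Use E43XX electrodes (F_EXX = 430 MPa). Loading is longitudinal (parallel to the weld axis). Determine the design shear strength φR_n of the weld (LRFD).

Effective throat t_e = 0.707 × 14 = 9.898 mm.
Total length L = 440 mm; A_we = 9.898 × 440 = 4355 mm².
F_nw = 0.6 F_EXX = 0.6 × 430 = 258 MPa.
φR_n = 0.75 × 258 × 4355 × 10⁻³ = 842.7 kN.

φR_n ≈ 843 kN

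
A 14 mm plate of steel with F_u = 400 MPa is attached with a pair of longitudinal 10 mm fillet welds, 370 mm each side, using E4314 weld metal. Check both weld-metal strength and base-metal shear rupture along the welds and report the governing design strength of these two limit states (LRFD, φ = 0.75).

E43XX → F_EXX = 430 MPa.
t_e = 0.707 × 10 = 7.07 mm; L = 740 mm.
Weld metal: φR_n = 0.75 × 0.6 × 430 × 7.07 × 740 × 10⁻³ = 1012 kN.
Base metal (shear rupture): φR_n = 0.75 × 0.6 × 400 × 14 × 740 × 10⁻³ = 1865 kN.
Governing: weld metal.

φR_n ≈ 1010 kN (weld metal governs)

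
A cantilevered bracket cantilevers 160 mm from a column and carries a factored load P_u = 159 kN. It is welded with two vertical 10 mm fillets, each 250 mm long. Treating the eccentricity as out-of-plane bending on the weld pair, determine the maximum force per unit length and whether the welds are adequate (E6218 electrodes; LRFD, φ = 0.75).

f_max ≈ 1260 N/mm; adequate

E62XX → F_EXX = 620 MPa.
L_w = 2 × 250 = 500 mm; section modulus (unit throat) S = 2 × L²/6 = 20830 mm².
Direct shear f_v = P/L_w = 159×10³/500 = 318 N/mm.
Moment M = P × e = 159×10³ × 160 = 25440000 N·mm; bending f_b = M/S = 1221 N/mm.
f_max = √(f_v² + f_b²) = √(318² + 1221²) = 1262 N/mm.
φr_n = 0.75 × 0.6 × 620 × (0.707 × 10) = 1973 N/mm → adequate.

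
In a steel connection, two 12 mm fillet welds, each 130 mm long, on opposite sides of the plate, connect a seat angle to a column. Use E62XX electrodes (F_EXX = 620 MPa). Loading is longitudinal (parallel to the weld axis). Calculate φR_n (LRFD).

Effective throat t_e = 0.707 × 12 = 8.484 mm.
Total length L = 260 mm; A_we = 8.484 × 260 = 2206 mm².
F_nw = 0.6 F_EXX = 0.6 × 620 = 372 MPa.
φR_n = 0.75 × 372 × 2206 × 10⁻³ = 615.4 kN.

φR_n ≈ 615 kN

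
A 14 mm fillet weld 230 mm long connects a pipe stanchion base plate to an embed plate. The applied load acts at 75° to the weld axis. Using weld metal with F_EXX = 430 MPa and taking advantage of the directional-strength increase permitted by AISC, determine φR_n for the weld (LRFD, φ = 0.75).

t_e = 0.707 × 14 = 9.898 mm; A_we = 9.898 × 230 = 2277 mm².
Directional factor: 1.0 + 0.5 sin^1.5(75°) = 1.475.
F_nw = 0.6 × 430 × 1.475 = 380.5 MPa.
φR_n = 0.75 × 380.5 × 2277 × 10⁻³ = 649.6 kN.

φR_n ≈ 650 kN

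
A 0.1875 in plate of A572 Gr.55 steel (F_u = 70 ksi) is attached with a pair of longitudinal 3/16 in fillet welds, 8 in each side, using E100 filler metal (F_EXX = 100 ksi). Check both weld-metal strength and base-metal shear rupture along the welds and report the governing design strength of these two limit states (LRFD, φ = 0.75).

t_e = 0.707 × 0.1875 = 0.1326 in; L = 16 in.
Weld metal: φR_n = 0.75 × 0.6 × 100 × 0.1326 × 16 = 95.45 kip.
Base metal (shear rupture): φR_n = 0.75 × 0.6 × 70 × 0.1875 × 16 = 94.5 kip.
Governing: base-metal shear rupture.

φR_n ≈ 94.5 kip (base-metal shear rupture governs)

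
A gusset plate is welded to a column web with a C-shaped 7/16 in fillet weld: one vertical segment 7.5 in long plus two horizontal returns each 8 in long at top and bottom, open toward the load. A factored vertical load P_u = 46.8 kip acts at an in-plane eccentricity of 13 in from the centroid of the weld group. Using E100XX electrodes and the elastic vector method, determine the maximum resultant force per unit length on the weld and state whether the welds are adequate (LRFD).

E100XX → F_EXX = 100 ksi.
Total weld length L_w = 23.5 in. Treat welds as unit-width lines.
Centroid: x̄ = 2×8×4 / 23.5 = 2.723 in from the vertical weld.
Polar moment about centroid: J = I_x + I_y = [7.5³/12 + 2×8×3.75²] + [7.5×2.723² + 2(8³/12 + 8×1.277²)] = 427.2 in³.
Direct shear f_v = P/L_w = 46.8 / 23.5 = 1.991 kip/in (vertical).
Torsion M = P·e = 46.8 × 13 = 608.4 kip·in.
Critical point at (x, y) = (5.277, 3.75) from centroid. f_tx = M·y/J = 5.341 kip/in; f_ty = M·x/J = 7.515 kip/in.
Resultant f_max = √[f_tx² + (f_v + f_ty)²] = √[5.341² + (1.991 + 7.515)²] = 10.9 kip/in.
Capacity per unit length: φr_n = 0.75 × 0.6 × 100 × (0.707 × 0.4375) = 13.92 kip/in.
10.9 ≤ 13.92 → adequate.

f_max ≈ 10.9 kip/in; adequate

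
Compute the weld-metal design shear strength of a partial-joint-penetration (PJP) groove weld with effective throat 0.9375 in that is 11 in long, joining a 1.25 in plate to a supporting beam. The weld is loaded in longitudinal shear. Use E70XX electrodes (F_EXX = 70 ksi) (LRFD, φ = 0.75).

Effective throat (given) t_e = 0.9375 in.
A_we = 0.9375 × 11 = 10.31 in².
F_nw = 0.6 F_EXX = 42 ksi.
φR_n = 0.75 × 42 × 10.31 = 324.8 kip.

φR_n ≈ 325 kip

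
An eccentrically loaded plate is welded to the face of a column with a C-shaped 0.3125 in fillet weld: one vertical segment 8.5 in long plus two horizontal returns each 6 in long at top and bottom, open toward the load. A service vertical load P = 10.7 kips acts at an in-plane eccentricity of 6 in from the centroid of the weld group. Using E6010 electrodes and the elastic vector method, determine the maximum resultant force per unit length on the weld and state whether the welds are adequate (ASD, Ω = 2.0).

E60XX → F_EXX = 60 ksi.
Total weld length L_w = 20.5 in. Treat welds as unit-width lines.
Centroid: x̄ = 2×6×3 / 20.5 = 1.756 in from the vertical weld.
Polar moment about centroid: J = I_x + I_y = [8.5³/12 + 2×6×4.25²] + [8.5×1.756² + 2(6³/12 + 6×1.244²)] = 348.7 in³.
Direct shear f_v = P/L_w = 10.7 / 20.5 = 0.522 kip/in (vertical).
Torsion M = P·e = 10.7 × 6 = 64.2 kip·in.
Critical point at (x, y) = (4.244, 4.25) from centroid. f_tx = M·y/J = 0.7825 kip/in; f_ty = M·x/J = 0.7813 kip/in.
Resultant f_max = √[f_tx² + (f_v + f_ty)²] = √[0.7825² + (0.522 + 0.7813)²] = 1.52 kip/in.
Capacity per unit length: r_n/Ω = (1/2.0) × 0.6 × 60 × (0.707 × 0.3125) = 3.977 kip/in.
1.52 ≤ 3.977 → adequate.

f_max ≈ 1.52 kip/in; adequate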